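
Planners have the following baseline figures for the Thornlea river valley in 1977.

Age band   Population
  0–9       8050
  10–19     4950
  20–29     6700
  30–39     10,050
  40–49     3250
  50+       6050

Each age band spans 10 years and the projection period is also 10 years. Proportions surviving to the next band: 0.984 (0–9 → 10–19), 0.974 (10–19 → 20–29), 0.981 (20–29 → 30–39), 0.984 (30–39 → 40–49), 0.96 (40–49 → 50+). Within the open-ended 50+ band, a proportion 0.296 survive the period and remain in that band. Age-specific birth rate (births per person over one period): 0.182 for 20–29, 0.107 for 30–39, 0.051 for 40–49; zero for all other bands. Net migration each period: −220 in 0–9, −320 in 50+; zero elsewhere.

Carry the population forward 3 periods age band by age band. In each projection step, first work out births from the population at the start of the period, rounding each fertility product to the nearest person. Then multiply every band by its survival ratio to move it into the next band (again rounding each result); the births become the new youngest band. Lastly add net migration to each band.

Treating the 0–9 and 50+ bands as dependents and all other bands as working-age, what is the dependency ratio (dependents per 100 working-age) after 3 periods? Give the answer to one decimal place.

After projecting period 1:
Births: 6700 × 0.182 = 1219, 10050 × 0.107 = 1075, 3250 × 0.051 = 166 → 2460
10–19: 8050 × 0.984 = 7921
20–29: 4950 × 0.974 = 4821
30–39: 6700 × 0.981 = 6573
40–49: 10050 × 0.984 = 9889
50+: 3250 × 0.96 + 6050 × 0.296 = 3120 + 1791 = 4911
Net migration: 0–9 − 220 → 2240; 50+ − 320 → 4591
End of period: [2240, 7921, 4821, 6573, 9889, 4591]
After projecting period 2:
Births: 4821 × 0.182 = 877, 6573 × 0.107 = 703, 9889 × 0.051 = 504 → 2084
10–19: 2240 × 0.984 = 2204
20–29: 7921 × 0.974 = 7715
30–39: 4821 × 0.981 = 4729
40–49: 6573 × 0.984 = 6468
50+: 9889 × 0.96 + 4591 × 0.296 = 9493 + 1359 = 10852
Net migration: 0–9 − 220 → 1864; 50+ − 320 → 10532
End of period: [1864, 2204, 7715, 4729, 6468, 10532]
After projecting period 3:
Births: 7715 × 0.182 = 1404, 4729 × 0.107 = 506, 6468 × 0.051 = 330 → 2240
10–19: 1864 × 0.984 = 1834
20–29: 2204 × 0.974 = 2147
30–39: 7715 × 0.981 = 7568
40–49: 4729 × 0.984 = 4653
50+: 6468 × 0.96 + 10532 × 0.296 = 6209 + 3117 = 9326
Net migration: 0–9 − 220 → 2020; 50+ − 320 → 9006
End of period: [2020, 1834, 2147, 7568, 4653, 9006]
Dependents (band 0–9 + band 50+) = 2020 + 9006 = 11026; working-age = 16202; ratio = 11026/16202 × 100 = 68.1

68.1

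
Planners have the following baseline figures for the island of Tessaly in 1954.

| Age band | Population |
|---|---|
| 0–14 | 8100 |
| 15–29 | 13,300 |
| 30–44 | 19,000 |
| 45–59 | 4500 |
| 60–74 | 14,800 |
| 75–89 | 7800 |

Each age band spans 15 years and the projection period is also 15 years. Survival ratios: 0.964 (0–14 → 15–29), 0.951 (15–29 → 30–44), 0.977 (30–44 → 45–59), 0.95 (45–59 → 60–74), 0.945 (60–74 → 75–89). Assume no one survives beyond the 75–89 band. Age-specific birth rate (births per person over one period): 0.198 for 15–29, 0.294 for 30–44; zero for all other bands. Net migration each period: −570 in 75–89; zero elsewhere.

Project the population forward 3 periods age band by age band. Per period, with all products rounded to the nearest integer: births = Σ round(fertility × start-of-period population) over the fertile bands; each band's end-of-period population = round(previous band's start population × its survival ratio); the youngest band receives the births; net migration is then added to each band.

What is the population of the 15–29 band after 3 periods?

5075

(Groups numbered youngest = 1 to oldest = 6.)
[period 1]
Births: 13300 × 0.198 = 2633 ; 19000 × 0.294 = 5586 → total 8219
Group 2: 8100 × 0.964 = 7808
Group 3: 13300 × 0.951 = 12648
Group 4: 19000 × 0.977 = 18563
Group 5: 4500 × 0.95 = 4275
Group 6: 14800 × 0.945 = 13986
Net migration: Group 6 − 570 → 13416
Giving 8219 / 7808 / 12648 / 18563 / 4275 / 13416.
[period 2]
Births: 7808 × 0.198 = 1546 ; 12648 × 0.294 = 3719 → total 5265
Group 2: 8219 × 0.964 = 7923
Group 3: 7808 × 0.951 = 7425
Group 4: 12648 × 0.977 = 12357
Group 5: 18563 × 0.95 = 17635
Group 6: 4275 × 0.945 = 4040
Net migration: Group 6 − 570 → 3470
Giving 5265 / 7923 / 7425 / 12357 / 17635 / 3470.
[period 3]
Births: 7923 × 0.198 = 1569 ; 7425 × 0.294 = 2183 → total 3752
Group 2: 5265 × 0.964 = 5075
Group 3: 7923 × 0.951 = 7535
Group 4: 7425 × 0.977 = 7254
Group 5: 12357 × 0.95 = 11739
Group 6: 17635 × 0.945 = 16665
Net migration: Group 6 − 570 → 16095
Giving 3752 / 5075 / 7535 / 7254 / 11739 / 16095.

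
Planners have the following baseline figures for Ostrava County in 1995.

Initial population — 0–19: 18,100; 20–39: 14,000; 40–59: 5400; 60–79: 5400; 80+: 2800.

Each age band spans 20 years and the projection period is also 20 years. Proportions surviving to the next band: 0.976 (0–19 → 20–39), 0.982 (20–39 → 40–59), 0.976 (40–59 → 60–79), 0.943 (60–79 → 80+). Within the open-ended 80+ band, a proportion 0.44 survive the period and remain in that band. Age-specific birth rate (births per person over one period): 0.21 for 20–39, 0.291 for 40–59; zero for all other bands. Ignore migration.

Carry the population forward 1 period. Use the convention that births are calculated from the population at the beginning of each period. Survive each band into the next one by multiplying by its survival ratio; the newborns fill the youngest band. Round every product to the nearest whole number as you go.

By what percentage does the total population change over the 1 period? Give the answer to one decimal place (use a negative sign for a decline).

4.0

Call the bands 1 to 5, youngest first.
— Period 1 —
Births: 14000 * 0.21 = 2940, 5400 * 0.291 = 1571 — total 4511
Band 2: 18100 * 0.976 = 17666
Band 3: 14000 * 0.982 = 13748
Band 4: 5400 * 0.976 = 5270
Band 5: 5400 * 0.943 + 2800 * 0.44 = 5092 + 1232 = 6324
Giving 4511 / 17666 / 13748 / 5270 / 6324.
Total: 45700 → 47519; change = 1819; percentage change = 4.0%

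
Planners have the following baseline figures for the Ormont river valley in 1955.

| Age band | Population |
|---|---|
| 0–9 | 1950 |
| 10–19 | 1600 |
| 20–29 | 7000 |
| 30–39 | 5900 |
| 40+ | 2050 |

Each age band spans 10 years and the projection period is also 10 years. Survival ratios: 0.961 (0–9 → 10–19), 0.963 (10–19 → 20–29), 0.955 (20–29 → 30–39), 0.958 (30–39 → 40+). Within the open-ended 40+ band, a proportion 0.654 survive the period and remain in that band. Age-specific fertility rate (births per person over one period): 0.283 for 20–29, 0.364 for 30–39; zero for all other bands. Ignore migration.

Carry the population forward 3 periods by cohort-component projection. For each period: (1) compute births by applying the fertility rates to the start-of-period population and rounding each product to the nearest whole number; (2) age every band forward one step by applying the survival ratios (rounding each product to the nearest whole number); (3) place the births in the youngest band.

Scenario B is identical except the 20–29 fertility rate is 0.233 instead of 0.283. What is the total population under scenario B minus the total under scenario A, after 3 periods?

[period 1]
Births: 7000 × 0.283 = 1981, 5900 × 0.364 = 2148 → 4129
10–19: 1950 × 0.961 = 1874
20–29: 1600 × 0.963 = 1541
30–39: 7000 × 0.955 = 6685
40+: 5900 × 0.958 + 2050 × 0.654 = 5652 + 1341 = 6993
Population now: 0–9=4129, 10–19=1874, 20–29=1541, 30–39=6685, 40+=6993
[period 2]
Births: 1541 × 0.283 = 436, 6685 × 0.364 = 2433 → 2869
10–19: 4129 × 0.961 = 3968
20–29: 1874 × 0.963 = 1805
30–39: 1541 × 0.955 = 1472
40+: 6685 × 0.958 + 6993 × 0.654 = 6404 + 4573 = 10977
Population now: 0–9=2869, 10–19=3968, 20–29=1805, 30–39=1472, 40+=10977
[period 3]
Births: 1805 × 0.283 = 511, 1472 × 0.364 = 536 → 1047
10–19: 2869 × 0.961 = 2757
20–29: 3968 × 0.963 = 3821
30–39: 1805 × 0.955 = 1724
40+: 1472 × 0.958 + 10977 × 0.654 = 1410 + 7179 = 8589
Population now: 0–9=1047, 10–19=2757, 20–29=3821, 30–39=1724, 40+=8589
Scenario A total after 3 periods: 17938
Scenario B projection —
[period 1]
Births: 7000 × 0.233 = 1631, 5900 × 0.364 = 2148 → 3779
10–19: 1950 × 0.961 = 1874
20–29: 1600 × 0.963 = 1541
30–39: 7000 × 0.955 = 6685
40+: 5900 × 0.958 + 2050 × 0.654 = 5652 + 1341 = 6993
Population now: 0–9=3779, 10–19=1874, 20–29=1541, 30–39=6685, 40+=6993
[period 2]
Births: 1541 × 0.233 = 359, 6685 × 0.364 = 2433 → 2792
10–19: 3779 × 0.961 = 3632
20–29: 1874 × 0.963 = 1805
30–39: 1541 × 0.955 = 1472
40+: 6685 × 0.958 + 6993 × 0.654 = 6404 + 4573 = 10977
Population now: 0–9=2792, 10–19=3632, 20–29=1805, 30–39=1472, 40+=10977
[period 3]
Births: 1805 × 0.233 = 421, 1472 × 0.364 = 536 → 957
10–19: 2792 × 0.961 = 2683
20–29: 3632 × 0.963 = 3498
30–39: 1805 × 0.955 = 1724
40+: 1472 × 0.958 + 10977 × 0.654 = 1410 + 7179 = 8589
Population now: 0–9=957, 10–19=2683, 20–29=3498, 30–39=1724, 40+=8589
Scenario B total after 3 periods: 17451
Difference B − A = 17451 − 17938 = -487

-487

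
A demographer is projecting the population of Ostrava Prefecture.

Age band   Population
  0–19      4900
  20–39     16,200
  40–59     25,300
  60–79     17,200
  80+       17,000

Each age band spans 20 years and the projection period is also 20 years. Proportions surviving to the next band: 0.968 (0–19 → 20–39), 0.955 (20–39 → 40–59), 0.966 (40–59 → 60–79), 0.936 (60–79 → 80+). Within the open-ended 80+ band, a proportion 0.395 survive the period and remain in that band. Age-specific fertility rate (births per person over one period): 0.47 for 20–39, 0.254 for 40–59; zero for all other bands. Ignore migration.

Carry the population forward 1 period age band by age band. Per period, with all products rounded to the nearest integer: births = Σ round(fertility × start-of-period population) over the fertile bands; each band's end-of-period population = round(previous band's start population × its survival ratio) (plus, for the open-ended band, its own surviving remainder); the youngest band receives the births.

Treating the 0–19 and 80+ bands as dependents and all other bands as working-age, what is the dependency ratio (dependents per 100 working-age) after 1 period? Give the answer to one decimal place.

82.5

Numbering the bands 1..5 from youngest to oldest:
Period 1:
Births: 16200 × 0.47 = 7614, 25300 × 0.254 = 6426 → 14040
Band 2: 4900 × 0.968 = 4743
Band 3: 16200 × 0.955 = 15471
Band 4: 25300 × 0.966 = 24440
Band 5: 17200 × 0.936 + 17000 × 0.395 = 16099 + 6715 = 22814
Giving 14040 / 4743 / 15471 / 24440 / 22814.
Dependents (band 0–19 + band 80+) = 14040 + 22814 = 36854; working-age = 44654; ratio = 36854/44654 × 100 = 82.5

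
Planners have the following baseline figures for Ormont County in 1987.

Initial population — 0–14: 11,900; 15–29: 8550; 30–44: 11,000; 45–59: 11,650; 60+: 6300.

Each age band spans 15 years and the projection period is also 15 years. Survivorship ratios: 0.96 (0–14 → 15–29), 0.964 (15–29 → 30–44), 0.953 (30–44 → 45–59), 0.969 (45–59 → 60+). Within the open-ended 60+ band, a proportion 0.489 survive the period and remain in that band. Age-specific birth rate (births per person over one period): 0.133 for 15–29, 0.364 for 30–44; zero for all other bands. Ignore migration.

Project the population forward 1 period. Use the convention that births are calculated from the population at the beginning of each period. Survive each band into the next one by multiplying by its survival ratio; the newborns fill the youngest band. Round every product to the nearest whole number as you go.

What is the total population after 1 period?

49660

Let group 1 be 0–14 through group 5 = 60+.
Period 1:
Births: 8550 × 0.133 = 1137  |  11000 × 0.364 = 4004 → 5141
Group 2: 11900 × 0.96 = 11424
Group 3: 8550 × 0.964 = 8242
Group 4: 11000 × 0.953 = 10483
Group 5: 11650 × 0.969 + 6300 × 0.489 = 11289 + 3081 = 14370
End of period: [5141, 11424, 8242, 10483, 14370]
Total after period 1: 5141 + 11424 + 8242 + 10483 + 14370 = 49660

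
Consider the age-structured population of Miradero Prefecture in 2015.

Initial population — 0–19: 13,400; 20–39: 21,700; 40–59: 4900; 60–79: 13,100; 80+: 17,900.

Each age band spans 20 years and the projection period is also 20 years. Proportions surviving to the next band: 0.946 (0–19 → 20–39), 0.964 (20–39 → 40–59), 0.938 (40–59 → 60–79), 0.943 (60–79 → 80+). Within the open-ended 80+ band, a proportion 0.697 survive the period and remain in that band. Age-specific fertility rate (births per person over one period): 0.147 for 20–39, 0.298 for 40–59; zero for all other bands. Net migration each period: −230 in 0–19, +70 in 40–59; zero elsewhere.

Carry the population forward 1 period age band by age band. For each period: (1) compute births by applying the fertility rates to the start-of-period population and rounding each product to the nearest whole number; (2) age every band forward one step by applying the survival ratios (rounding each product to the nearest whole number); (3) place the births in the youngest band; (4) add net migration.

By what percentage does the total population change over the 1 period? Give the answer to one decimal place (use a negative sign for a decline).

-4.9

Period 1:
Births: 21700 * 0.147 = 3190  |  4900 * 0.298 = 1460 ⇒ total 4650
20–39: 13400 * 0.946 = 12676
40–59: 21700 * 0.964 = 20919
60–79: 4900 * 0.938 = 4596
80+: 13100 * 0.943 + 17900 * 0.697 = 12353 + 12476 = 24829
Net migration: 0–19 − 230 → 4420; 40–59 + 70 → 20989
→ [4420, 12676, 20989, 4596, 24829]
Total: 71000 → 67510; change = -3490; percentage change = -4.9%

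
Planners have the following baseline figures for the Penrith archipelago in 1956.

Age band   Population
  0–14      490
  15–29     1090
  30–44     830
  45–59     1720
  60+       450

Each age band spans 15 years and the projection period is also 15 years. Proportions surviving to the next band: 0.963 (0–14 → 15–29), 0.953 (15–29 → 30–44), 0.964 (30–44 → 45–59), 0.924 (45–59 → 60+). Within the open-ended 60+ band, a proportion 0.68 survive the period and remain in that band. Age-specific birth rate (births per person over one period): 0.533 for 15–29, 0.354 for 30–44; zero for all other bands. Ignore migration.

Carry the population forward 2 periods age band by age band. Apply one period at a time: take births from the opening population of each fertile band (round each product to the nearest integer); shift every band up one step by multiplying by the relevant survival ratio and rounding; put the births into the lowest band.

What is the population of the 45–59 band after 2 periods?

Period 1.
Births: 1090 × 0.533 = 581  |  830 × 0.354 = 294 → total 875
15–29: 490 × 0.963 = 472
30–44: 1090 × 0.953 = 1039
45–59: 830 × 0.964 = 800
60+: 1720 × 0.924 + 450 × 0.68 = 1589 + 306 = 1895
Population now: 0–14=875, 15–29=472, 30–44=1039, 45–59=800, 60+=1895
Period 2.
Births: 472 × 0.533 = 252  |  1039 × 0.354 = 368 → total 620
15–29: 875 × 0.963 = 843
30–44: 472 × 0.953 = 450
45–59: 1039 × 0.964 = 1002
60+: 800 × 0.924 + 1895 × 0.68 = 739 + 1289 = 2028
Population now: 0–14=620, 15–29=843, 30–44=450, 45–59=1002, 60+=2028

1002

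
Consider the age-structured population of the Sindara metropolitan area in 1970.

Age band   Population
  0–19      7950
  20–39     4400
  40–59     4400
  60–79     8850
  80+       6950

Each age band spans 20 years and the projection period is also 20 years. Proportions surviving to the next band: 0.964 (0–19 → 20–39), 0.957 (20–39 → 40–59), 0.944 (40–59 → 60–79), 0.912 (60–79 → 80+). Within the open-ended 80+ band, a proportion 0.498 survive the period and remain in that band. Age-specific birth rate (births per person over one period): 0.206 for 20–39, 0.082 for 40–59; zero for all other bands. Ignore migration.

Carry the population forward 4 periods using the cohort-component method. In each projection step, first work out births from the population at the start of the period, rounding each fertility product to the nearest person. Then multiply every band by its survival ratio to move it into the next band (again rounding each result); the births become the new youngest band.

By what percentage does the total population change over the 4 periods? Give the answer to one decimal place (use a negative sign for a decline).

Let group 1 be 0–19 through group 5 = 80+.
Period 1:
Births: 4400 * 0.206 = 906, 4400 * 0.082 = 361 — total 1267
Group 2: 7950 * 0.964 = 7664
Group 3: 4400 * 0.957 = 4211
Group 4: 4400 * 0.944 = 4154
Group 5: 8850 * 0.912 + 6950 * 0.498 = 8071 + 3461 = 11532
End of period: [1267, 7664, 4211, 4154, 11532]
Period 2:
Births: 7664 * 0.206 = 1579, 4211 * 0.082 = 345 — total 1924
Group 2: 1267 * 0.964 = 1221
Group 3: 7664 * 0.957 = 7334
Group 4: 4211 * 0.944 = 3975
Group 5: 4154 * 0.912 + 11532 * 0.498 = 3788 + 5743 = 9531
End of period: [1924, 1221, 7334, 3975, 9531]
Period 3:
Births: 1221 * 0.206 = 252, 7334 * 0.082 = 601 — total 853
Group 2: 1924 * 0.964 = 1855
Group 3: 1221 * 0.957 = 1168
Group 4: 7334 * 0.944 = 6923
Group 5: 3975 * 0.912 + 9531 * 0.498 = 3625 + 4746 = 8371
End of period: [853, 1855, 1168, 6923, 8371]
Period 4:
Births: 1855 * 0.206 = 382, 1168 * 0.082 = 96 — total 478
Group 2: 853 * 0.964 = 822
Group 3: 1855 * 0.957 = 1775
Group 4: 1168 * 0.944 = 1103
Group 5: 6923 * 0.912 + 8371 * 0.498 = 6314 + 4169 = 10483
End of period: [478, 822, 1775, 1103, 10483]
Total: 32550 → 14661; change = -17889; percentage change = -55.0%

-55.0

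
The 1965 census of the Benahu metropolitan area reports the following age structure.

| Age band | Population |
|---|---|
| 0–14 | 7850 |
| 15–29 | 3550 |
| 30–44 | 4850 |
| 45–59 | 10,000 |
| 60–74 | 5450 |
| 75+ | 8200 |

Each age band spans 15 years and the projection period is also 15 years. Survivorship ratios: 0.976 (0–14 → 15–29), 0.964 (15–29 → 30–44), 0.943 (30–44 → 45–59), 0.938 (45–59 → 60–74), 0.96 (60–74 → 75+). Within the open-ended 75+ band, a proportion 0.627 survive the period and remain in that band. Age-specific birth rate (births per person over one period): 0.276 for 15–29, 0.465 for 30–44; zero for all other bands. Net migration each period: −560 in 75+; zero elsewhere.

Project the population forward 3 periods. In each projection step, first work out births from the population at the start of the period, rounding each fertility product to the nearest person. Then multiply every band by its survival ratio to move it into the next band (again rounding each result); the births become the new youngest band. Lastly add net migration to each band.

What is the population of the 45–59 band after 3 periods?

6965

Period 1.
Births: 3550 × 0.276 = 980 ; 4850 × 0.465 = 2255 — total 3235
15–29: 7850 × 0.976 = 7662
30–44: 3550 × 0.964 = 3422
45–59: 4850 × 0.943 = 4574
60–74: 10000 × 0.938 = 9380
75+: 5450 × 0.96 + 8200 × 0.627 = 5232 + 5141 = 10373
Net migration: 75+ − 560 → 9813
Population now: 0–14=3235, 15–29=7662, 30–44=3422, 45–59=4574, 60–74=9380, 75+=9813
Period 2.
Births: 7662 × 0.276 = 2115 ; 3422 × 0.465 = 1591 — total 3706
15–29: 3235 × 0.976 = 3157
30–44: 7662 × 0.964 = 7386
45–59: 3422 × 0.943 = 3227
60–74: 4574 × 0.938 = 4290
75+: 9380 × 0.96 + 9813 × 0.627 = 9005 + 6153 = 15158
Net migration: 75+ − 560 → 14598
Population now: 0–14=3706, 15–29=3157, 30–44=7386, 45–59=3227, 60–74=4290, 75+=14598
Period 3.
Births: 3157 × 0.276 = 871 ; 7386 × 0.465 = 3434 — total 4305
15–29: 3706 × 0.976 = 3617
30–44: 3157 × 0.964 = 3043
45–59: 7386 × 0.943 = 6965
60–74: 3227 × 0.938 = 3027
75+: 4290 × 0.96 + 14598 × 0.627 = 4118 + 9153 = 13271
Net migration: 75+ − 560 → 12711
Population now: 0–14=4305, 15–29=3617, 30–44=3043, 45–59=6965, 60–74=3027, 75+=12711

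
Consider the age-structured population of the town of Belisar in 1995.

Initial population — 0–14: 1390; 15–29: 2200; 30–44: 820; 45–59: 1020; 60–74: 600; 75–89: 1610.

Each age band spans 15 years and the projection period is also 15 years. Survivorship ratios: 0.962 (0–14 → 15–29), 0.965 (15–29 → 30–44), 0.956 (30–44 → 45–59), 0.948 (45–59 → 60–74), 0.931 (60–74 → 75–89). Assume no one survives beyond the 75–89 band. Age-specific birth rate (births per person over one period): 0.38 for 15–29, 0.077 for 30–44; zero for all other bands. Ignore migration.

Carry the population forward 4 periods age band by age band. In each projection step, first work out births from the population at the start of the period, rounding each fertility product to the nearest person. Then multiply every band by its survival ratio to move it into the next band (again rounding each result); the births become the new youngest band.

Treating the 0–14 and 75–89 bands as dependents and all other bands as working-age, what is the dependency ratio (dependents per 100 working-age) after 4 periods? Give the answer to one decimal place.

70.0

(Bands numbered youngest = 1 to oldest = 6.)
[period 1]
Births: 2200 * 0.38 = 836  |  820 * 0.077 = 63 ⇒ total 899
Band 2: 1390 * 0.962 = 1337
Band 3: 2200 * 0.965 = 2123
Band 4: 820 * 0.956 = 784
Band 5: 1020 * 0.948 = 967
Band 6: 600 * 0.931 = 559
Population now: 0–14=899, 15–29=1337, 30–44=2123, 45–59=784, 60–74=967, 75–89=559
[period 2]
Births: 1337 * 0.38 = 508  |  2123 * 0.077 = 163 ⇒ total 671
Band 2: 899 * 0.962 = 865
Band 3: 1337 * 0.965 = 1290
Band 4: 2123 * 0.956 = 2030
Band 5: 784 * 0.948 = 743
Band 6: 967 * 0.931 = 900
Population now: 0–14=671, 15–29=865, 30–44=1290, 45–59=2030, 60–74=743, 75–89=900
[period 3]
Births: 865 * 0.38 = 329  |  1290 * 0.077 = 99 ⇒ total 428
Band 2: 671 * 0.962 = 646
Band 3: 865 * 0.965 = 835
Band 4: 1290 * 0.956 = 1233
Band 5: 2030 * 0.948 = 1924
Band 6: 743 * 0.931 = 692
Population now: 0–14=428, 15–29=646, 30–44=835, 45–59=1233, 60–74=1924, 75–89=692
[period 4]
Births: 646 * 0.38 = 245  |  835 * 0.077 = 64 ⇒ total 309
Band 2: 428 * 0.962 = 412
Band 3: 646 * 0.965 = 623
Band 4: 835 * 0.956 = 798
Band 5: 1233 * 0.948 = 1169
Band 6: 1924 * 0.931 = 1791
Population now: 0–14=309, 15–29=412, 30–44=623, 45–59=798, 60–74=1169, 75–89=1791
Dependents (band 0–14 + band 75–89) = 309 + 1791 = 2100; working-age = 3002; ratio = 2100/3002 × 100 = 70.0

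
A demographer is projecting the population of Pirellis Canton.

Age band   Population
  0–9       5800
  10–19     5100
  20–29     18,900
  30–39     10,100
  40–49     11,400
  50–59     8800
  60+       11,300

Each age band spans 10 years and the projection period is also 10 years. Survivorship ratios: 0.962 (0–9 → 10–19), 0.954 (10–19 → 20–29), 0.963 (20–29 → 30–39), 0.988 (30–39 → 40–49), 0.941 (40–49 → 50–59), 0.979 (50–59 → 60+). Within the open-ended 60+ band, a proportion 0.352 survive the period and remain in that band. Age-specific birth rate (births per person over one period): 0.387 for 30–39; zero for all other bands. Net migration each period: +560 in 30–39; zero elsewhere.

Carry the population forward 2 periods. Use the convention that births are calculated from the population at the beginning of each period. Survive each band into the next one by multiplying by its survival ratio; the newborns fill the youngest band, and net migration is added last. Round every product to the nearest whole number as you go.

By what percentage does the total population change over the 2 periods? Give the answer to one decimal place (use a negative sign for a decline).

-9.7

[period 1]
Births: 10100 × 0.387 = 3909
10–19: 5800 × 0.962 = 5580
20–29: 5100 × 0.954 = 4865
30–39: 18900 × 0.963 = 18201
40–49: 10100 × 0.988 = 9979
50–59: 11400 × 0.941 = 10727
60+: 8800 × 0.979 + 11300 × 0.352 = 8615 + 3978 = 12593
Net migration: 30–39 + 560 → 18761
End of period: [3909, 5580, 4865, 18761, 9979, 10727, 12593]
[period 2]
Births: 18761 × 0.387 = 7261
10–19: 3909 × 0.962 = 3760
20–29: 5580 × 0.954 = 5323
30–39: 4865 × 0.963 = 4685
40–49: 18761 × 0.988 = 18536
50–59: 9979 × 0.941 = 9390
60+: 10727 × 0.979 + 12593 × 0.352 = 10502 + 4433 = 14935
Net migration: 30–39 + 560 → 5245
End of period: [7261, 3760, 5323, 5245, 18536, 9390, 14935]
Total: 71400 → 64450; change = -6950; percentage change = -9.7%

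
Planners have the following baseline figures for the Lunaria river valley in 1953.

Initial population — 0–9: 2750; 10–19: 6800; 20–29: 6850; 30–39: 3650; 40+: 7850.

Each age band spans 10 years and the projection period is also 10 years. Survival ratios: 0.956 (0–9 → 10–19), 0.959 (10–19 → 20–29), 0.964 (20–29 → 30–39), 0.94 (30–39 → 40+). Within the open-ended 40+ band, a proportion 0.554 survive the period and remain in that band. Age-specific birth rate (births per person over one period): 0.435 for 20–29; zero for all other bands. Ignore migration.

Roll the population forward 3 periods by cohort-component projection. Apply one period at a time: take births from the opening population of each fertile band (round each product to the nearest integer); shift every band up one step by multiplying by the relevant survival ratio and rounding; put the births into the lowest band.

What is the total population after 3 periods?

20706

After projecting period 1:
Births: 6850 × 0.435 = 2980
10–19: 2750 × 0.956 = 2629
20–29: 6800 × 0.959 = 6521
30–39: 6850 × 0.964 = 6603
40+: 3650 × 0.94 + 7850 × 0.554 = 3431 + 4349 = 7780
Giving 2980 / 2629 / 6521 / 6603 / 7780.
After projecting period 2:
Births: 6521 × 0.435 = 2837
10–19: 2980 × 0.956 = 2849
20–29: 2629 × 0.959 = 2521
30–39: 6521 × 0.964 = 6286
40+: 6603 × 0.94 + 7780 × 0.554 = 6207 + 4310 = 10517
Giving 2837 / 2849 / 2521 / 6286 / 10517.
After projecting period 3:
Births: 2521 × 0.435 = 1097
10–19: 2837 × 0.956 = 2712
20–29: 2849 × 0.959 = 2732
30–39: 2521 × 0.964 = 2430
40+: 6286 × 0.94 + 10517 × 0.554 = 5909 + 5826 = 11735
Giving 1097 / 2712 / 2732 / 2430 / 11735.
Total after period 3: 1097 + 2712 + 2732 + 2430 + 11735 = 20706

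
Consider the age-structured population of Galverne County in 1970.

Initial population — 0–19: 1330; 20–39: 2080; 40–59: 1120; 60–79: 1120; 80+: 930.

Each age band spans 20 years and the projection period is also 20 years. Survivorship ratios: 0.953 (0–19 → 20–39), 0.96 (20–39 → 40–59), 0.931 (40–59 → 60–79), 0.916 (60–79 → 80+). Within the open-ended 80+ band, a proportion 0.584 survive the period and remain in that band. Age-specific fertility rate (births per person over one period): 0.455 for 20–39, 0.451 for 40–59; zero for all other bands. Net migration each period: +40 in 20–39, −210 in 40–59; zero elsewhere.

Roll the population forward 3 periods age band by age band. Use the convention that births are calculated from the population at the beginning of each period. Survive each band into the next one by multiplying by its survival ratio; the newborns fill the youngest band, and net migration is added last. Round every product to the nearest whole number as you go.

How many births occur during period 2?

Let group 1 be 0–19 through group 5 = 80+.
[period 1]
Births: 2080 * 0.455 = 946 ; 1120 * 0.451 = 505 → 1451
Group 2: 1330 * 0.953 = 1267
Group 3: 2080 * 0.96 = 1997
Group 4: 1120 * 0.931 = 1043
Group 5: 1120 * 0.916 + 930 * 0.584 = 1026 + 543 = 1569
Net migration: Group 2 + 40 → 1307; Group 3 − 210 → 1787
→ [1451, 1307, 1787, 1043, 1569]
[period 2]
Births: 1307 * 0.455 = 595 ; 1787 * 0.451 = 806 → 1401
Group 2: 1451 * 0.953 = 1383
Group 3: 1307 * 0.96 = 1255
Group 4: 1787 * 0.931 = 1664
Group 5: 1043 * 0.916 + 1569 * 0.584 = 955 + 916 = 1871
Net migration: Group 2 + 40 → 1423; Group 3 − 210 → 1045
→ [1401, 1423, 1045, 1664, 1871]

1401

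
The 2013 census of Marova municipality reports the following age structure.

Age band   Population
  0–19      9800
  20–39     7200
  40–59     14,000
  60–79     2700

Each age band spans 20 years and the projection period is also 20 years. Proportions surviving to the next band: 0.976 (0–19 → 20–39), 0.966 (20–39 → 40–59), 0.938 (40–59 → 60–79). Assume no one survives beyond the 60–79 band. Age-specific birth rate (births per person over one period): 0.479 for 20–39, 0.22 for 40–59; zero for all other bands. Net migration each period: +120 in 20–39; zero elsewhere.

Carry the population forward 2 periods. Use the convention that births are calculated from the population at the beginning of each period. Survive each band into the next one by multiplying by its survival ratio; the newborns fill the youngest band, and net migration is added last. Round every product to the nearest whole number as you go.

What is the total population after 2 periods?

Numbering the groups 1..4 from youngest to oldest:
[period 1]
Births: 7200 * 0.479 = 3449, 14000 * 0.22 = 3080 → total 6529
Group 2: 9800 * 0.976 = 9565
Group 3: 7200 * 0.966 = 6955
Group 4: 14000 * 0.938 = 13132
Net migration: Group 2 + 120 → 9685
Giving 6529 / 9685 / 6955 / 13132.
[period 2]
Births: 9685 * 0.479 = 4639, 6955 * 0.22 = 1530 → total 6169
Group 2: 6529 * 0.976 = 6372
Group 3: 9685 * 0.966 = 9356
Group 4: 6955 * 0.938 = 6524
Net migration: Group 2 + 120 → 6492
Giving 6169 / 6492 / 9356 / 6524.
Total after period 2: 6169 + 6492 + 9356 + 6524 = 28541

28541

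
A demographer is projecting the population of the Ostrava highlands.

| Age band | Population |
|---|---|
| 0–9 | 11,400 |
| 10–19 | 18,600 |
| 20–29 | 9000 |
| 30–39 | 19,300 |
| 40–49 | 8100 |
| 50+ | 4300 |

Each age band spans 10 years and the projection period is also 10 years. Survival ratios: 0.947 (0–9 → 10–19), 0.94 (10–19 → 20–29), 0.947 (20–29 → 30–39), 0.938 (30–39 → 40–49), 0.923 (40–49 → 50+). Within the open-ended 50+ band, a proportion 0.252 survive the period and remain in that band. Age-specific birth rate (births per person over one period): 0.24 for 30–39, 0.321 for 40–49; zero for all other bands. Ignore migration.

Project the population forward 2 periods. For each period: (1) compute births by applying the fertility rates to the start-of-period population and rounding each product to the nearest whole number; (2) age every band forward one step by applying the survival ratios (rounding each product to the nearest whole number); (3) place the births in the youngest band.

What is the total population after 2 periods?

(Groups numbered youngest = 1 to oldest = 6.)
[period 1]
Births: 19300 × 0.24 = 4632  |  8100 × 0.321 = 2600 ⇒ total 7232
Group 2: 11400 × 0.947 = 10796
Group 3: 18600 × 0.94 = 17484
Group 4: 9000 × 0.947 = 8523
Group 5: 19300 × 0.938 = 18103
Group 6: 8100 × 0.923 + 4300 × 0.252 = 7476 + 1084 = 8560
Giving 7232 / 10796 / 17484 / 8523 / 18103 / 8560.
[period 2]
Births: 8523 × 0.24 = 2046  |  18103 × 0.321 = 5811 ⇒ total 7857
Group 2: 7232 × 0.947 = 6849
Group 3: 10796 × 0.94 = 10148
Group 4: 17484 × 0.947 = 16557
Group 5: 8523 × 0.938 = 7995
Group 6: 18103 × 0.923 + 8560 × 0.252 = 16709 + 2157 = 18866
Giving 7857 / 6849 / 10148 / 16557 / 7995 / 18866.
Total after period 2: 7857 + 6849 + 10148 + 16557 + 7995 + 18866 = 68272

68272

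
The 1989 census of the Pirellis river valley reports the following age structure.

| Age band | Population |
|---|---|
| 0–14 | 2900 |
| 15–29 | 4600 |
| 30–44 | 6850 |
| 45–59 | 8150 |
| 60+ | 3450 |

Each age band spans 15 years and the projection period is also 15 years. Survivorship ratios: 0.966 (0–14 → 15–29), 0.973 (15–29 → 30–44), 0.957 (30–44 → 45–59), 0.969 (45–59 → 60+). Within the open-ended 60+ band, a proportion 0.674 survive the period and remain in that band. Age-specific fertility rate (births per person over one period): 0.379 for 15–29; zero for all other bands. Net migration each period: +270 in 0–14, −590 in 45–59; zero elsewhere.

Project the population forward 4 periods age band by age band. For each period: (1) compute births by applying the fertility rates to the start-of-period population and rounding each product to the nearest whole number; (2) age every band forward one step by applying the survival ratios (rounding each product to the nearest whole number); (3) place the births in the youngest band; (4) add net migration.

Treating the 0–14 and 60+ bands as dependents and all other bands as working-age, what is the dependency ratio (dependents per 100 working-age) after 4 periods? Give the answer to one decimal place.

Let band 1 be 0–14 through band 5 = 60+.
— Period 1 —
Births: 4600 × 0.379 = 1743
Band 2: 2900 × 0.966 = 2801
Band 3: 4600 × 0.973 = 4476
Band 4: 6850 × 0.957 = 6555
Band 5: 8150 × 0.969 + 3450 × 0.674 = 7897 + 2325 = 10222
Net migration: Band 1 + 270 → 2013; Band 4 − 590 → 5965
Population now: 0–14=2013, 15–29=2801, 30–44=4476, 45–59=5965, 60+=10222
— Period 2 —
Births: 2801 × 0.379 = 1062
Band 2: 2013 × 0.966 = 1945
Band 3: 2801 × 0.973 = 2725
Band 4: 4476 × 0.957 = 4284
Band 5: 5965 × 0.969 + 10222 × 0.674 = 5780 + 6890 = 12670
Net migration: Band 1 + 270 → 1332; Band 4 − 590 → 3694
Population now: 0–14=1332, 15–29=1945, 30–44=2725, 45–59=3694, 60+=12670
— Period 3 —
Births: 1945 × 0.379 = 737
Band 2: 1332 × 0.966 = 1287
Band 3: 1945 × 0.973 = 1892
Band 4: 2725 × 0.957 = 2608
Band 5: 3694 × 0.969 + 12670 × 0.674 = 3579 + 8540 = 12119
Net migration: Band 1 + 270 → 1007; Band 4 − 590 → 2018
Population now: 0–14=1007, 15–29=1287, 30–44=1892, 45–59=2018, 60+=12119
— Period 4 —
Births: 1287 × 0.379 = 488
Band 2: 1007 × 0.966 = 973
Band 3: 1287 × 0.973 = 1252
Band 4: 1892 × 0.957 = 1811
Band 5: 2018 × 0.969 + 12119 × 0.674 = 1955 + 8168 = 10123
Net migration: Band 1 + 270 → 758; Band 4 − 590 → 1221
Population now: 0–14=758, 15–29=973, 30–44=1252, 45–59=1221, 60+=10123
Dependents (band 0–14 + band 60+) = 758 + 10123 = 10881; working-age = 3446; ratio = 10881/3446 × 100 = 315.8

315.8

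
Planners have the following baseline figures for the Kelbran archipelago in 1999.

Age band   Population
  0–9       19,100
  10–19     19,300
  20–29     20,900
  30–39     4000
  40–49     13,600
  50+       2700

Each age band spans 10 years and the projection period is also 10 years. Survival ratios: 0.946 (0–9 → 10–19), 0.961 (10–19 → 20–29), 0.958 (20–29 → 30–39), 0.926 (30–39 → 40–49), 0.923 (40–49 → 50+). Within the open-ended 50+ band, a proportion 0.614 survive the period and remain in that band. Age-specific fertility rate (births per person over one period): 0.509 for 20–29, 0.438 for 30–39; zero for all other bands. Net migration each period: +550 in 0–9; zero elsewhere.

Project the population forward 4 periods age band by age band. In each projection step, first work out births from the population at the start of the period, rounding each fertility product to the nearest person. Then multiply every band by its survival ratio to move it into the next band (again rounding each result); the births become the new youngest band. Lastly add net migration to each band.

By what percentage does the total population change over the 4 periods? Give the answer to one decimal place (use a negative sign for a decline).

30.7

[period 1]
Births: 20900 × 0.509 = 10638 ; 4000 × 0.438 = 1752 — total 12390
10–19: 19100 × 0.946 = 18069
20–29: 19300 × 0.961 = 18547
30–39: 20900 × 0.958 = 20022
40–49: 4000 × 0.926 = 3704
50+: 13600 × 0.923 + 2700 × 0.614 = 12553 + 1658 = 14211
Net migration: 0–9 + 550 → 12940
Giving 12940 / 18069 / 18547 / 20022 / 3704 / 14211.
[period 2]
Births: 18547 × 0.509 = 9440 ; 20022 × 0.438 = 8770 — total 18210
10–19: 12940 × 0.946 = 12241
20–29: 18069 × 0.961 = 17364
30–39: 18547 × 0.958 = 17768
40–49: 20022 × 0.926 = 18540
50+: 3704 × 0.923 + 14211 × 0.614 = 3419 + 8726 = 12145
Net migration: 0–9 + 550 → 18760
Giving 18760 / 12241 / 17364 / 17768 / 18540 / 12145.
[period 3]
Births: 17364 × 0.509 = 8838 ; 17768 × 0.438 = 7782 — total 16620
10–19: 18760 × 0.946 = 17747
20–29: 12241 × 0.961 = 11764
30–39: 17364 × 0.958 = 16635
40–49: 17768 × 0.926 = 16453
50+: 18540 × 0.923 + 12145 × 0.614 = 17112 + 7457 = 24569
Net migration: 0–9 + 550 → 17170
Giving 17170 / 17747 / 11764 / 16635 / 16453 / 24569.
[period 4]
Births: 11764 × 0.509 = 5988 ; 16635 × 0.438 = 7286 — total 13274
10–19: 17170 × 0.946 = 16243
20–29: 17747 × 0.961 = 17055
30–39: 11764 × 0.958 = 11270
40–49: 16635 × 0.926 = 15404
50+: 16453 × 0.923 + 24569 × 0.614 = 15186 + 15085 = 30271
Net migration: 0–9 + 550 → 13824
Giving 13824 / 16243 / 17055 / 11270 / 15404 / 30271.
Total: 79600 → 104067; change = 24467; percentage change = 30.7%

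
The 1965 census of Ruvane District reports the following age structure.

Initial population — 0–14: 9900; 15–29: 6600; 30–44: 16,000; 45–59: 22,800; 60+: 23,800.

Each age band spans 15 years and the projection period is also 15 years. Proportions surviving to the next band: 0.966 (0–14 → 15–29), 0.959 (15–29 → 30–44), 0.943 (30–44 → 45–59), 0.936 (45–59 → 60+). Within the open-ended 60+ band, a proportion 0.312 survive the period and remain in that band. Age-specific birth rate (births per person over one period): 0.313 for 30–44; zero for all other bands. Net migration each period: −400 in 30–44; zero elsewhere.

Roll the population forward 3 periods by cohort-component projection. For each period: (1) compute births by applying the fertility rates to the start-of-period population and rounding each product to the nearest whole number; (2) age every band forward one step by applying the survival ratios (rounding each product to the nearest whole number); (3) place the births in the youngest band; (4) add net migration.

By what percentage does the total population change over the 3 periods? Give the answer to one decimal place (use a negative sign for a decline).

-62.7

Period 1:
Births: 16000 × 0.313 = 5008
15–29: 9900 × 0.966 = 9563
30–44: 6600 × 0.959 = 6329
45–59: 16000 × 0.943 = 15088
60+: 22800 × 0.936 + 23800 × 0.312 = 21341 + 7426 = 28767
Net migration: 30–44 − 400 → 5929
Giving 5008 / 9563 / 5929 / 15088 / 28767.
Period 2:
Births: 5929 × 0.313 = 1856
15–29: 5008 × 0.966 = 4838
30–44: 9563 × 0.959 = 9171
45–59: 5929 × 0.943 = 5591
60+: 15088 × 0.936 + 28767 × 0.312 = 14122 + 8975 = 23097
Net migration: 30–44 − 400 → 8771
Giving 1856 / 4838 / 8771 / 5591 / 23097.
Period 3:
Births: 8771 × 0.313 = 2745
15–29: 1856 × 0.966 = 1793
30–44: 4838 × 0.959 = 4640
45–59: 8771 × 0.943 = 8271
60+: 5591 × 0.936 + 23097 × 0.312 = 5233 + 7206 = 12439
Net migration: 30–44 − 400 → 4240
Giving 2745 / 1793 / 4240 / 8271 / 12439.
Total: 79100 → 29488; change = -49612; percentage change = -62.7%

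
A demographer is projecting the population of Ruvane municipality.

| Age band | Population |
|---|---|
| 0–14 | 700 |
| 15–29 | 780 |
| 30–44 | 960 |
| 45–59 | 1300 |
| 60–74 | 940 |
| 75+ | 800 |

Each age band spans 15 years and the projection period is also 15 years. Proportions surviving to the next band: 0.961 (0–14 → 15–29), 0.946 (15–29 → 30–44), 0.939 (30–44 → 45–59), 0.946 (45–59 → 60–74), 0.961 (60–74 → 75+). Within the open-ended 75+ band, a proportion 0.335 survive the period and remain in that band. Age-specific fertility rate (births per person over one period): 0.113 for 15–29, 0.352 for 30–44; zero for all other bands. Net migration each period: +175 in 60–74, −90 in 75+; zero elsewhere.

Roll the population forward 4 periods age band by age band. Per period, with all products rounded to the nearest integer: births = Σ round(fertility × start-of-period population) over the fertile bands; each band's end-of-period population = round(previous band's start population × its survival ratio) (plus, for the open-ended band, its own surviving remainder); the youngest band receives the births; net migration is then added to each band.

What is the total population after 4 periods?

[period 1]
Births: 780 × 0.113 = 88, 960 × 0.352 = 338 ⇒ total 426
15–29: 700 × 0.961 = 673
30–44: 780 × 0.946 = 738
45–59: 960 × 0.939 = 901
60–74: 1300 × 0.946 = 1230
75+: 940 × 0.961 + 800 × 0.335 = 903 + 268 = 1171
Net migration: 60–74 + 175 → 1405; 75+ − 90 → 1081
Giving 426 / 673 / 738 / 901 / 1405 / 1081.
[period 2]
Births: 673 × 0.113 = 76, 738 × 0.352 = 260 ⇒ total 336
15–29: 426 × 0.961 = 409
30–44: 673 × 0.946 = 637
45–59: 738 × 0.939 = 693
60–74: 901 × 0.946 = 852
75+: 1405 × 0.961 + 1081 × 0.335 = 1350 + 362 = 1712
Net migration: 60–74 + 175 → 1027; 75+ − 90 → 1622
Giving 336 / 409 / 637 / 693 / 1027 / 1622.
[period 3]
Births: 409 × 0.113 = 46, 637 × 0.352 = 224 ⇒ total 270
15–29: 336 × 0.961 = 323
30–44: 409 × 0.946 = 387
45–59: 637 × 0.939 = 598
60–74: 693 × 0.946 = 656
75+: 1027 × 0.961 + 1622 × 0.335 = 987 + 543 = 1530
Net migration: 60–74 + 175 → 831; 75+ − 90 → 1440
Giving 270 / 323 / 387 / 598 / 831 / 1440.
[period 4]
Births: 323 × 0.113 = 36, 387 × 0.352 = 136 ⇒ total 172
15–29: 270 × 0.961 = 259
30–44: 323 × 0.946 = 306
45–59: 387 × 0.939 = 363
60–74: 598 × 0.946 = 566
75+: 831 × 0.961 + 1440 × 0.335 = 799 + 482 = 1281
Net migration: 60–74 + 175 → 741; 75+ − 90 → 1191
Giving 172 / 259 / 306 / 363 / 741 / 1191.
Total after period 4: 172 + 259 + 306 + 363 + 741 + 1191 = 3032

3032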